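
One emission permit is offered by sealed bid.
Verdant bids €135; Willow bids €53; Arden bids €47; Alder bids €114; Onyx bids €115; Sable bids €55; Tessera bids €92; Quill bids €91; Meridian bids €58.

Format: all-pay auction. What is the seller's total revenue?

Total revenue: €760

Bids in order: 135 (Verdant) > 115 (Onyx) > 114 (Alder) > 92 (Tessera) > 91 (Quill) > 58 (Meridian) > …
Every bidder forfeits their bid regardless of winning.
Revenue = 135 + 53 + 47 + 114 + 115 + 55 + 92 + 91 + 58 = €760.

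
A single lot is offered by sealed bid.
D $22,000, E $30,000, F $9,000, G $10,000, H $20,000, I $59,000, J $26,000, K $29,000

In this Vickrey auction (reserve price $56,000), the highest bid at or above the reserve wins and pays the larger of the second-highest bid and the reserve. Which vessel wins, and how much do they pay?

I pays $56,000

Vickrey auction (reserve price $56,000): the highest bid at or above the reserve wins and pays the larger of the second-highest bid and the reserve.
Sorting bids: 59,000 (I) > 30,000 (E) > 29,000 (K) > 26,000 (J) > 22,000 (D) > 20,000 (H) > …
I has the top bid at or above the reserve ($59,000).
Second-highest bid $30,000 is below the reserve $56,000, so the reserve binds → payment $56,000.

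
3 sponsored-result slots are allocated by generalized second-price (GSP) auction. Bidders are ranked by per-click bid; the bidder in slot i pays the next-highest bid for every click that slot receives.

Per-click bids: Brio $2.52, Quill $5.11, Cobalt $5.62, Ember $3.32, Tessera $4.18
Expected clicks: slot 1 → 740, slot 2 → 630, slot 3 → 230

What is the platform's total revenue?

Total revenue: $7178.40

Ranked by bid: $5.62 (Cobalt) > $5.11 (Quill) > $4.18 (Tessera) > $3.32 (Ember) > …
Slot 1: Cobalt pays $5.11 × 740 = $3781.40
Slot 2: Quill pays $4.18 × 630 = $2633.40
Slot 3: Tessera pays $3.32 × 230 = $763.60
Total = $7178.40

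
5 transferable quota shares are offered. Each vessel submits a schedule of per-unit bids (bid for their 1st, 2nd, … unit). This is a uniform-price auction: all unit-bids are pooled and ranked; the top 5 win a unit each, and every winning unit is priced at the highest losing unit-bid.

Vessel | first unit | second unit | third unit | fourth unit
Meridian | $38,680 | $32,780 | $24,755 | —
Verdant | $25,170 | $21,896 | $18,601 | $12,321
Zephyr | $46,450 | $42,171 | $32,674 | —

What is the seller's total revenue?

Pooled unit-bids ranked (top 5): 46,450 (Zephyr-1), 42,171 (Zephyr-2), 38,680 (Meridian-1), 32,780 (Meridian-2), 32,674 (Zephyr-3)
Highest rejected unit-bid = $25,170.
Allocation: Meridian 2, Zephyr 3. Every unit priced at $25,170.
Revenue = 5 × 25,170 = $125,850.

Total revenue: $125,850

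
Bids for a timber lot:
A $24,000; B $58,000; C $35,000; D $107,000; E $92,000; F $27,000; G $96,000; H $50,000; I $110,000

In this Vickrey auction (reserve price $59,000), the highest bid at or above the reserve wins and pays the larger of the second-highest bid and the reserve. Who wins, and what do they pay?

Rule: the highest bid at or above the reserve wins and pays the larger of the second-highest bid and the reserve.
Sorting bids: 110,000 (I) > 107,000 (D) > 96,000 (G) > 92,000 (E) > 58,000 (B) > 50,000 (H) > …
I has the top bid at or above the reserve ($110,000).
max(second-highest $107,000, reserve $59,000) = $107,000; the reserve does not bind.

I pays $107,000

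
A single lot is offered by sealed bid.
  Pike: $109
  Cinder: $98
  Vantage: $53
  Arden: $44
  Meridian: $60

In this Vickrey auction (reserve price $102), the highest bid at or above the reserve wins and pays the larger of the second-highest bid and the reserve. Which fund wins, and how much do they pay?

Sorting bids: 109 (Pike) > 98 (Cinder) > 60 (Meridian) > 53 (Vantage) > 44 (Arden)
Highest eligible bid: Pike at $109.
max(second-highest $98, reserve $102) = $102.

Pike pays $102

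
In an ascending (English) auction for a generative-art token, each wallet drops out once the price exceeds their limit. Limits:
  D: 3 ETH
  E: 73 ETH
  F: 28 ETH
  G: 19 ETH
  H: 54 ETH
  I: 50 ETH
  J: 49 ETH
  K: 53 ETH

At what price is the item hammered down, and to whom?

E wins at 54 ETH

Limits in order: 73 (E) > 54 (H) > 53 (K) > 50 (I) > 49 (J) > 28 (F) > …
Once the price passes 54 ETH, only E is left; the hammer falls at H's limit of 54 ETH.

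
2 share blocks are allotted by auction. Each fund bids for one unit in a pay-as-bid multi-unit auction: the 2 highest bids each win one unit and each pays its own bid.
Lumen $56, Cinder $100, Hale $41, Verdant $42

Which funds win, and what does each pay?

Cinder $100, Lumen $56

Ordering the bids: 100 (Cinder), 56 (Lumen), 42 (Verdant), 41 (Hale)
The 2 highest are Cinder, Lumen.
Each winner pays its own bid: Cinder $100, Lumen $56.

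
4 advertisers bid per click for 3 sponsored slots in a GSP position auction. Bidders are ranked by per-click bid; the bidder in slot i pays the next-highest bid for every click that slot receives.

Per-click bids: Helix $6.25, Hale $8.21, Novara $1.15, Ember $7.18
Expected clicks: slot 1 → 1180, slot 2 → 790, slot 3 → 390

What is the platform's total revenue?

Per-click bids in order: $8.21 (Hale) > $7.18 (Ember) > $6.25 (Helix) > $1.15 (Novara)
Slot 1: Hale pays $7.18 × 1180 = $8472.40
Slot 2: Ember pays $6.25 × 790 = $4937.50
Slot 3: Helix pays $1.15 × 390 = $448.50
Total = $13858.40

Total revenue: $13858.40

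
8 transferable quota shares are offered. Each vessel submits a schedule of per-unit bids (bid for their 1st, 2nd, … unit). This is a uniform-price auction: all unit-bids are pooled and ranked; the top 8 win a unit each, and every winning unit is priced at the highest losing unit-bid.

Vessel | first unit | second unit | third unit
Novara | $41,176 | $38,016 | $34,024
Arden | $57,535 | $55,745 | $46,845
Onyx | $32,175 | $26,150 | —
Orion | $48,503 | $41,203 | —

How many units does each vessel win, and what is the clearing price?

Merging the schedules and taking the best 8: 57,535 (Arden-1), 55,745 (Arden-2), 48,503 (Orion-1), 46,845 (Arden-3), 41,203 (Orion-2), 41,176 (Novara-1), 38,016 (Novara-2), 34,024 (Novara-3)
The (k+1)-th unit-bid is $32,175.
Allocation: Arden 3, Novara 3, Orion 2.

Arden 3, Novara 3, Orion 2; clearing price $32,175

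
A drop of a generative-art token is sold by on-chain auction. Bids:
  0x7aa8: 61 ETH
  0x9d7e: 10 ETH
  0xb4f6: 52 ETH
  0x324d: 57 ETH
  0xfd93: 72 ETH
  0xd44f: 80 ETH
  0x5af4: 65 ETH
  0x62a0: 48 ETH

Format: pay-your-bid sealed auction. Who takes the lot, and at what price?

0xd44f pays 80 ETH

Bids ranked: 80 (0xd44f) > 72 (0xfd93) > 65 (0x5af4) > 61 (0x7aa8) > 57 (0x324d) > 52 (0xb4f6) > …
0xd44f has the highest bid and pays exactly that: 80 ETH.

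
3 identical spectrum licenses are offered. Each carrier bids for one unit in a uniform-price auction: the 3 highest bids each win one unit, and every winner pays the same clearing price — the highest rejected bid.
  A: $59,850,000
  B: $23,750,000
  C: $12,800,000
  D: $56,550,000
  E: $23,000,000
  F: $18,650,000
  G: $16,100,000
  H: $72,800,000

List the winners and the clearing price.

Ordering the bids: 72,800,000 (H), 59,850,000 (A), 56,550,000 (D), 23,750,000 (B), 23,000,000 (E), …
The 3 highest are H, A, D.
Highest unsuccessful bid: $23,750,000 → clearing price.

H, A, D; each pays $23,750,000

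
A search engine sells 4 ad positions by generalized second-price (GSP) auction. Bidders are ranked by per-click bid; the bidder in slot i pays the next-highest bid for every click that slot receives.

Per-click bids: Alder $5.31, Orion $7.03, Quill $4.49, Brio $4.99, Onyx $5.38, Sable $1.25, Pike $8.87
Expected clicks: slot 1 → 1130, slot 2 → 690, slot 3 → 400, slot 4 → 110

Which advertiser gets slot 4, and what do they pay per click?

Alder; $4.99 per click

Sorting advertisers: $8.87 (Pike) > $7.03 (Orion) > $5.38 (Onyx) > $5.31 (Alder) > $4.99 (Brio) > …
Slot 4 goes to the fourth-ranked bidder, Alder, who pays the next bid down: $4.99/click.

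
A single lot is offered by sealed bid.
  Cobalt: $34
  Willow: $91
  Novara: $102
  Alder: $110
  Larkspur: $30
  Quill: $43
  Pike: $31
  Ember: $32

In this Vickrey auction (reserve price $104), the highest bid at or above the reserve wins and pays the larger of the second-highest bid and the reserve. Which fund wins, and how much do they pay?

Alder pays $104

Sorting bids: 110 (Alder) > 102 (Novara) > 91 (Willow) > 43 (Quill) > 34 (Cobalt) > 32 (Ember) > …
Alder has the top bid at or above the reserve ($110).
Second-highest bid $102 is below the reserve $104, so the reserve binds → payment $104.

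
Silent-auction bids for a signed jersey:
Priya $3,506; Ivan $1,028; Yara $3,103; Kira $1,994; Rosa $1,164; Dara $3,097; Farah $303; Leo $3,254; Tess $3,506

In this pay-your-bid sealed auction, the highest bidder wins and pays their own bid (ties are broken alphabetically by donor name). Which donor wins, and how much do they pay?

Priya pays $3,506

Sorting bids: 3,506 (Priya) > 3,506 (Tess) > 3,254 (Leo) > 3,103 (Yara) > 3,097 (Dara) > 1,994 (Kira) > …
Priya and Tess tie at $3,506; tie-break gives it to Priya.
Priya has the highest bid and pays exactly that: $3,506.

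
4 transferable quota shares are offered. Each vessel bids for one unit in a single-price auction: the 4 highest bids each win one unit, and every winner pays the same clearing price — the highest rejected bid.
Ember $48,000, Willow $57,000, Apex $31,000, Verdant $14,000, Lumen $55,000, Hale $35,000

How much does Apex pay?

Apex pays $0

Bids ranked high→low: 57,000 (Willow), 55,000 (Lumen), 48,000 (Ember), 35,000 (Hale), 31,000 (Apex), 14,000 (Verdant)
Top 4: Willow, Lumen, Ember, Hale.
First losing bid is Apex's $31,000, which sets the uniform price.
Apex does not win → pays $0.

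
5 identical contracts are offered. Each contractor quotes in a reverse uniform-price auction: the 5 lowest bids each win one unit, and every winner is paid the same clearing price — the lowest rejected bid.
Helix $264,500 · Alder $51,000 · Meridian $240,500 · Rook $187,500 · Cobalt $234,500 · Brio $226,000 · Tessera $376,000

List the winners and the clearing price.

Bids ranked low→high: 51,000 (Alder), 187,500 (Rook), 226,000 (Brio), 234,500 (Cobalt), 240,500 (Meridian), 264,500 (Helix), 376,000 (Tessera)
The 5 lowest are Alder, Rook, Brio, Cobalt, Meridian.
First losing bid is Helix's $264,500, which sets the uniform price.

Alder, Rook, Brio, Cobalt, Meridian; each is paid $264,500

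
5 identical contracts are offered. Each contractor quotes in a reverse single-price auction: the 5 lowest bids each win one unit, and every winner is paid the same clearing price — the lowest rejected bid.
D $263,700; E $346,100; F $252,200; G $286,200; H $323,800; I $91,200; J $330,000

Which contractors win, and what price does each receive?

I, F, D, G, H; each is paid $330,000

Bids ranked low→high: 91,200 (I), 252,200 (F), 263,700 (D), 286,200 (G), 323,800 (H), 330,000 (J), 346,100 (E)
The 5 lowest are I, F, D, G, H.
Clearing price = lowest rejected bid = $330,000.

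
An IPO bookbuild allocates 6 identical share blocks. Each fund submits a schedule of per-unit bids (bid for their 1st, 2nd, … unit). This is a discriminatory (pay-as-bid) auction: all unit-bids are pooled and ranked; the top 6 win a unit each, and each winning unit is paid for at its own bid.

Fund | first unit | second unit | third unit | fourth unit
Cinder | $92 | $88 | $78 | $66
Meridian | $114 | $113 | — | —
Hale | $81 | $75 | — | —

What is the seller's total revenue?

Total revenue: $566

Pooled unit-bids ranked (top 6): 114 (Meridian-1), 113 (Meridian-2), 92 (Cinder-1), 88 (Cinder-2), 81 (Hale-1), 78 (Cinder-3)
Next rejected bid: $75 (not a price — pay-as-bid).
Each winning unit pays its own bid.
Revenue = 114 + 113 + 92 + 88 + 81 + 78 = $566.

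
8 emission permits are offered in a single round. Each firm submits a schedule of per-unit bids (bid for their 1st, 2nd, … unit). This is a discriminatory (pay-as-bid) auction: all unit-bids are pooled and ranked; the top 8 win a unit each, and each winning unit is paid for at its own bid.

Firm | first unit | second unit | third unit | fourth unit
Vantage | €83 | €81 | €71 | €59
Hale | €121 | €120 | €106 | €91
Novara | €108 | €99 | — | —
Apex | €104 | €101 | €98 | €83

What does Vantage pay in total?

Vantage pays €0

Merging the schedules and taking the best 8: 121 (Hale-1), 120 (Hale-2), 108 (Novara-1), 106 (Hale-3), 104 (Apex-1), 101 (Apex-2), 99 (Novara-2), 98 (Apex-3)
Next rejected bid: €91 (not a price — pay-as-bid).
Vantage wins no units.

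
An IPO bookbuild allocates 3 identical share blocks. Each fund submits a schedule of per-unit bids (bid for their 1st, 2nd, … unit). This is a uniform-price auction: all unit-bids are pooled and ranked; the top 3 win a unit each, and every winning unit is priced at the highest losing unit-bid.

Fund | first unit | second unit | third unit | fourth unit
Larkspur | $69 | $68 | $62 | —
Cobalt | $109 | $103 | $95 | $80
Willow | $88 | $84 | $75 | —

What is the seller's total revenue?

Total revenue: $264

All unit-bids, highest first — top 3: 109 (Cobalt-1), 103 (Cobalt-2), 95 (Cobalt-3)
First bid not allocated: $88.
Allocation: Cobalt 3. Every unit priced at $88.
Revenue = 3 × 88 = $264.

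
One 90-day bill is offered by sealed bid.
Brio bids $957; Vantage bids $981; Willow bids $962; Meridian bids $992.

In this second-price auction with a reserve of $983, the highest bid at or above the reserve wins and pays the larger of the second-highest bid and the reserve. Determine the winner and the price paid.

Meridian pays $983

Rule: the highest bid at or above the reserve wins and pays the larger of the second-highest bid and the reserve.
Bids in order: 992 (Meridian) > 981 (Vantage) > 962 (Willow) > 957 (Brio)
Meridian has the top bid at or above the reserve ($992).
Second-highest bid $981 is below the reserve $983, so the reserve binds → payment $983.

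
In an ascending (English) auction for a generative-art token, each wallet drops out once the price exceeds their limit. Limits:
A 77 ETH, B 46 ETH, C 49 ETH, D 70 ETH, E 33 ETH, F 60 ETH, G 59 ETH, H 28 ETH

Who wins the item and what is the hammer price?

A wins at 70 ETH

Limits ranked: 77 (A) > 70 (D) > 60 (F) > 59 (G) > 49 (C) > 46 (B) > …
Once the price passes 70 ETH, only A is left; the hammer falls at D's limit of 70 ETH.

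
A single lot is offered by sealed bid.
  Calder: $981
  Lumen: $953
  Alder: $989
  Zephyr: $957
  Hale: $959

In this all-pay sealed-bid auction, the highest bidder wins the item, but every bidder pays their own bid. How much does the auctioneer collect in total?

Total revenue: $4,839

All-pay sealed-bid auction: the highest bidder wins the item, but every bidder pays their own bid.
Bids in order: 989 (Alder) > 981 (Calder) > 959 (Hale) > 957 (Zephyr) > 953 (Lumen)
Every bidder forfeits their bid regardless of winning.
Revenue = 981 + 953 + 989 + 957 + 959 = $4,839.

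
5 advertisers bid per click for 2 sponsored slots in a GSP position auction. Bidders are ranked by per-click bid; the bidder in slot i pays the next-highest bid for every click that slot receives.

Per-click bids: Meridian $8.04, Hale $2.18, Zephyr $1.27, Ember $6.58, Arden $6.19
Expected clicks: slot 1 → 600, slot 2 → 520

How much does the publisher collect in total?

Per-click bids in order: $8.04 (Meridian) > $6.58 (Ember) > $6.19 (Arden) > …
Slot 1: Meridian pays $6.58 × 600 = $3948.00
Slot 2: Ember pays $6.19 × 520 = $3218.80
Total = $7166.80

Total revenue: $7166.80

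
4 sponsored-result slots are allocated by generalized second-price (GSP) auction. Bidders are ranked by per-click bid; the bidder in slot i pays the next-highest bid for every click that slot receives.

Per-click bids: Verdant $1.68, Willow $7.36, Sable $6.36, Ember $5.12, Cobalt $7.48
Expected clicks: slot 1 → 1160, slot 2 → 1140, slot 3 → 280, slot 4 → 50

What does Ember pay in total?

Ember pays $84.00

Per-click bids in order: $7.48 (Cobalt) > $7.36 (Willow) > $6.36 (Sable) > $5.12 (Ember) > $1.68 (Verdant)
Ember holds slot 4 → pays next bid $1.68 × 50 clicks = $84.00.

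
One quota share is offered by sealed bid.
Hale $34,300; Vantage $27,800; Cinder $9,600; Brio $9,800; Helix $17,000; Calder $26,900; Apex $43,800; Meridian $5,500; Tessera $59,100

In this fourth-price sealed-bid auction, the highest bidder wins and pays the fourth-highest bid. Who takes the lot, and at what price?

Tessera pays $27,800

Bids ranked: 59,100 (Tessera) > 43,800 (Apex) > 34,300 (Hale) > 27,800 (Vantage) > 26,900 (Calder) > 17,000 (Helix) > …
Tessera wins; payment is bid #4 in the ranking = $27,800.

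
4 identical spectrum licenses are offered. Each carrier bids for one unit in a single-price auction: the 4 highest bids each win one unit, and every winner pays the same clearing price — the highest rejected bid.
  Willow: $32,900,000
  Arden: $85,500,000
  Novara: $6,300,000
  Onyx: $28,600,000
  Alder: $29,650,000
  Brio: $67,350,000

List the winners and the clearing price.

Arden, Brio, Willow, Alder; each pays $28,600,000

Sorting: 85,500,000 (Arden), 67,350,000 (Brio), 32,900,000 (Willow), 29,650,000 (Alder), 28,600,000 (Onyx), 6,300,000 (Novara)
Top 4: Arden, Brio, Willow, Alder.
Highest unsuccessful bid: $28,600,000 → clearing price.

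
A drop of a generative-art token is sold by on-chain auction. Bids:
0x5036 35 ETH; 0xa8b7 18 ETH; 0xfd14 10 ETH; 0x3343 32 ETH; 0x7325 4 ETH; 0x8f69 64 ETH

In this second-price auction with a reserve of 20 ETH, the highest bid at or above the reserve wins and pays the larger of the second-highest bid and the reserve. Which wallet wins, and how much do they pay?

0x8f69 pays 35 ETH

Sorting bids: 64 (0x8f69) > 35 (0x5036) > 32 (0x3343) > 18 (0xa8b7) > 10 (0xfd14) > 4 (0x7325)
Highest eligible bid: 0x8f69 at 64 ETH.
max(second-highest 35 ETH, reserve 20 ETH) = 35 ETH; the reserve does not bind.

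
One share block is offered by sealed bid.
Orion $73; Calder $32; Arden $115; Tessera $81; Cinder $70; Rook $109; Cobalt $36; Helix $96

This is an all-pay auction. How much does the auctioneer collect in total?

Total revenue: $612

Bids ranked: 115 (Arden) > 109 (Rook) > 96 (Helix) > 81 (Tessera) > 73 (Orion) > 70 (Cinder) > …
Arden wins with the top bid; all bids are sunk regardless.
Every bidder forfeits their bid regardless of winning.
Revenue = 73 + 32 + 115 + 81 + 70 + 109 + 36 + 96 = $612.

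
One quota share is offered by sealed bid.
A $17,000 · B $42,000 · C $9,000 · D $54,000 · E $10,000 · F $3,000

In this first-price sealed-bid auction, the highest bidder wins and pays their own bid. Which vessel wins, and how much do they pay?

Sorting bids: 54,000 (D) > 42,000 (B) > 17,000 (A) > 10,000 (E) > 9,000 (C) > 3,000 (F)
First-price: D pays what they bid, $54,000.

D pays $54,000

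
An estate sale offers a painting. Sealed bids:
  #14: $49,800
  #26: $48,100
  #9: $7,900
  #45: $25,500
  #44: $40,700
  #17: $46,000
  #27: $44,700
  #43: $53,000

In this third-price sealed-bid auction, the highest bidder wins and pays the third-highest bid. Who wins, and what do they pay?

Bids ranked: 53,000 (#43) > 49,800 (#14) > 48,100 (#26) > 46,000 (#17) > 44,700 (#27) > 40,700 (#44) > …
#43 is highest; pays the third-highest bid, $48,100.

#43 pays $48,100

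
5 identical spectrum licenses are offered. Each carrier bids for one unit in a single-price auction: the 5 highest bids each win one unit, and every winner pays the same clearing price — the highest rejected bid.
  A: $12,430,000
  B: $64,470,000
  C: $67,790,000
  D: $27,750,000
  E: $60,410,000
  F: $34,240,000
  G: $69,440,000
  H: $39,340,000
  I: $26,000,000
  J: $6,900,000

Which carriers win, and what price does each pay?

Bids ranked high→low: 69,440,000 (G), 67,790,000 (C), 64,470,000 (B), 60,410,000 (E), 39,340,000 (H), 34,240,000 (F), 27,750,000 (D), …
Top 5: G, C, B, E, H.
Clearing price = highest rejected bid = $34,240,000.

G, C, B, E, H; each pays $34,240,000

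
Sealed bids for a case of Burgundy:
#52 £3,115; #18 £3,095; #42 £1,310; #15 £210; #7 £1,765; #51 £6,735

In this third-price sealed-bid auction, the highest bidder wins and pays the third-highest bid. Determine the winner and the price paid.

#51 pays £3,095

Sorting bids: 6,735 (#51) > 3,115 (#52) > 3,095 (#18) > 1,765 (#7) > 1,310 (#42) > 210 (#15)
#51 wins; payment is bid #3 in the ranking = £3,095.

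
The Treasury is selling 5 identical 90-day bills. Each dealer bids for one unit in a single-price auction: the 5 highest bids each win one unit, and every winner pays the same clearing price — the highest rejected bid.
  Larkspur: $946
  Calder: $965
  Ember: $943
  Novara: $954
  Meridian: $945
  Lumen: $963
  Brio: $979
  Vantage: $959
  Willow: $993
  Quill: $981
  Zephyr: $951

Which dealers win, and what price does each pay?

Bids ranked high→low: 993 (Willow), 981 (Quill), 979 (Brio), 965 (Calder), 963 (Lumen), 959 (Vantage), 954 (Novara), …
Winners (5 units): Willow, Quill, Brio, Calder, Lumen.
Highest unsuccessful bid: $959 → clearing price.

Willow, Quill, Brio, Calder, Lumen; each pays $959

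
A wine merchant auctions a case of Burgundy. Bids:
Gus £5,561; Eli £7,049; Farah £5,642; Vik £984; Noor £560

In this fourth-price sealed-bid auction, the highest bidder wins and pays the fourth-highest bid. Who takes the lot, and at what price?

Bids in order: 7,049 (Eli) > 5,642 (Farah) > 5,561 (Gus) > 984 (Vik) > 560 (Noor)
Eli is highest; pays the fourth-highest bid, £984.

Eli pays £984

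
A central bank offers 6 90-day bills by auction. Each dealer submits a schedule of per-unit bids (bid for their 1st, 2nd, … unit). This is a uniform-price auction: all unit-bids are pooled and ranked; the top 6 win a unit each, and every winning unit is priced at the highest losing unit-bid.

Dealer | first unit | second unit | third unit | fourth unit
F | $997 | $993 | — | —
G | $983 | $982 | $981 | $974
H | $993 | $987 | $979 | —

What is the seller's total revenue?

Total revenue: $5,886

Merging the schedules and taking the best 6: 997 (F-1), 993 (F-2), 993 (H-1), 987 (H-2), 983 (G-1), 982 (G-2)
First bid not allocated: $981.
Allocation: F 2, G 2, H 2. Every unit priced at $981.
Revenue = 6 × 981 = $5,886.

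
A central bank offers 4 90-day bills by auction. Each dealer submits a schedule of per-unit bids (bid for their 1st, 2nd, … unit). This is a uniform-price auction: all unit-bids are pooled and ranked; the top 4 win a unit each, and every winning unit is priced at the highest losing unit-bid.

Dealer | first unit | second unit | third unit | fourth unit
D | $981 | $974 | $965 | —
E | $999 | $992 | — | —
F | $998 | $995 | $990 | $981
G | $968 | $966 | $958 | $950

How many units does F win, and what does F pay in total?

F: 2 units, pays $1,980

All unit-bids, highest first — top 4: 999 (E-1), 998 (F-1), 995 (F-2), 992 (E-2)
Highest rejected unit-bid = $990.
F wins 2 unit(s) at $990 each.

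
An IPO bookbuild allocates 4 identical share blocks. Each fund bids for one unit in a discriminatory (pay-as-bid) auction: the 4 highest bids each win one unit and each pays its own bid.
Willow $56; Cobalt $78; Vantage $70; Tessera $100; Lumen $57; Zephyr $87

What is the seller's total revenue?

Total revenue: $335

Ordering the bids: 100 (Tessera), 87 (Zephyr), 78 (Cobalt), 70 (Vantage), 57 (Lumen), 56 (Willow)
The 4 highest are Tessera, Zephyr, Cobalt, Vantage.
Total revenue = 100 + 87 + 78 + 70 = $335.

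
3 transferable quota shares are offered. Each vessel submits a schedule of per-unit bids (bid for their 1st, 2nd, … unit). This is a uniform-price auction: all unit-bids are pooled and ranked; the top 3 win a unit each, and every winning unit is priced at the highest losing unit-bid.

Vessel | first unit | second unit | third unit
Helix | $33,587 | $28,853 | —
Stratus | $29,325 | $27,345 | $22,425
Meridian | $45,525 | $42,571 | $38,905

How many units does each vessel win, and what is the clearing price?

All unit-bids, highest first — top 3: 45,525 (Meridian-1), 42,571 (Meridian-2), 38,905 (Meridian-3)
Highest rejected unit-bid = $33,587.
Allocation: Meridian 3.

Meridian 3; clearing price $33,587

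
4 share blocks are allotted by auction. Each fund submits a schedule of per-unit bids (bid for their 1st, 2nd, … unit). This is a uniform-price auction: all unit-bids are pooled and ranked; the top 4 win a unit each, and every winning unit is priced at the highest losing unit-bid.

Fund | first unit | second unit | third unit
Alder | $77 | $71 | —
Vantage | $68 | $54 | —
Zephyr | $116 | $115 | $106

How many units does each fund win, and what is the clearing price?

Alder 1, Zephyr 3; clearing price $71

Pooled unit-bids ranked (top 4): 116 (Zephyr-1), 115 (Zephyr-2), 106 (Zephyr-3), 77 (Alder-1)
The (k+1)-th unit-bid is $71.
Allocation: Alder 1, Zephyr 3.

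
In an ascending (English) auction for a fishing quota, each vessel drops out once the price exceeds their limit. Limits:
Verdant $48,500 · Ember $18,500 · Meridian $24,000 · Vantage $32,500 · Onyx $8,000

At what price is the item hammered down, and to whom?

Verdant wins at $32,500

Open ascending-bid auction: the price rises until one bidder remains; the winner pays the price at which the last rival dropped out.
Limits ranked: 48,500 (Verdant) > 32,500 (Vantage) > 24,000 (Meridian) > 18,500 (Ember) > 8,000 (Onyx)
Vantage is the last rival to drop out, at $32,500; Verdant remains and wins at that price.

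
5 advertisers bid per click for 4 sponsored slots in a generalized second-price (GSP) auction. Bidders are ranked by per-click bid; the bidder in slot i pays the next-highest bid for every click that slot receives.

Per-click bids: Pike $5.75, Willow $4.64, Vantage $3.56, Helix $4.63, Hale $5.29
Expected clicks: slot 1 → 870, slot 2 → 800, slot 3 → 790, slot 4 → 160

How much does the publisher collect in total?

Total revenue: $12541.60

Sorting advertisers: $5.75 (Pike) > $5.29 (Hale) > $4.64 (Willow) > $4.63 (Helix) > $3.56 (Vantage)
Slot 1: Pike pays $5.29 × 870 = $4602.30
Slot 2: Hale pays $4.64 × 800 = $3712.00
Slot 3: Willow pays $4.63 × 790 = $3657.70
Slot 4: Helix pays $3.56 × 160 = $569.60
Total = $12541.60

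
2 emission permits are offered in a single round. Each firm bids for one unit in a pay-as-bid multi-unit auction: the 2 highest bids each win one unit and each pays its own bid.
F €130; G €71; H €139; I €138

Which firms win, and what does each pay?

Sorting: 139 (H), 138 (I), 130 (F), 71 (G)
Top 2: H, I.
Each winner pays its own bid: H €139, I €138.

H €139, I €138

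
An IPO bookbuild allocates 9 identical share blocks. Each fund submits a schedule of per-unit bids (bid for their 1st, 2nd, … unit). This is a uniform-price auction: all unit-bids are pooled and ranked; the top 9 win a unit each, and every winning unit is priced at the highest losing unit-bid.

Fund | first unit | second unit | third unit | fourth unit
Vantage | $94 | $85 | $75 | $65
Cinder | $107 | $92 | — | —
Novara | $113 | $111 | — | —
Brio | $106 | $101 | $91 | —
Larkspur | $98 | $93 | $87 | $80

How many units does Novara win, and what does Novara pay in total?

Novara: 2 units, pays $182

Merging the schedules and taking the best 9: 113 (Novara-1), 111 (Novara-2), 107 (Cinder-1), 106 (Brio-1), 101 (Brio-2), 98 (Larkspur-1), 94 (Vantage-1), 93 (Larkspur-2), 92 (Cinder-2)
The (k+1)-th unit-bid is $91.
Novara wins 2 unit(s) at $91 each.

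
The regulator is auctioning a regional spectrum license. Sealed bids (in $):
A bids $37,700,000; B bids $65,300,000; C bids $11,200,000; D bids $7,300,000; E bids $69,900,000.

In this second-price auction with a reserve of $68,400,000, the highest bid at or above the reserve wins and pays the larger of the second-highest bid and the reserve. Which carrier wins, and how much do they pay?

E pays $68,400,000

Bids ranked: 69,900,000 (E) > 65,300,000 (B) > 37,700,000 (A) > 11,200,000 (C) > 7,300,000 (D)
Highest eligible bid: E at $69,900,000.
max(second-highest $65,300,000, reserve $68,400,000) = $68,400,000.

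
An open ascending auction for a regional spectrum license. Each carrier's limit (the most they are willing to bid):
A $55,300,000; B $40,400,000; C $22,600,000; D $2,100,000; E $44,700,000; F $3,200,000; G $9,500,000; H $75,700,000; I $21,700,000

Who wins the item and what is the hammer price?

Limits ranked: 75,700,000 (H) > 55,300,000 (A) > 44,700,000 (E) > 40,400,000 (B) > 22,600,000 (C) > 21,700,000 (I) > …
Once the price passes $55,300,000, only H is left; the hammer falls at A's limit of $55,300,000.

H wins at $55,300,000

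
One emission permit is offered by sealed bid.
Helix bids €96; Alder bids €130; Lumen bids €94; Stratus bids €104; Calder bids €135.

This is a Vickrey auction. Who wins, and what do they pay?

Bids ranked: 135 (Calder) > 130 (Alder) > 104 (Stratus) > 96 (Helix) > 94 (Lumen)
Calder is highest; pays the second-highest bid, €130.

Calder pays €130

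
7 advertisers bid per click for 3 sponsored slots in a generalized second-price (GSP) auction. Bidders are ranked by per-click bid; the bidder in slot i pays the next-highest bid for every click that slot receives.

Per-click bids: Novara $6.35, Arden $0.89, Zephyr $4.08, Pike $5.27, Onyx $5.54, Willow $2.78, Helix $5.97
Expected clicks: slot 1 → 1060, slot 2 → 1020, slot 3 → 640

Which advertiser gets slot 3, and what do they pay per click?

Onyx; $5.27 per click

Per-click bids in order: $6.35 (Novara) > $5.97 (Helix) > $5.54 (Onyx) > $5.27 (Pike) > …
Slot 3 goes to the third-ranked bidder, Onyx, who pays the next bid down: $5.27/click.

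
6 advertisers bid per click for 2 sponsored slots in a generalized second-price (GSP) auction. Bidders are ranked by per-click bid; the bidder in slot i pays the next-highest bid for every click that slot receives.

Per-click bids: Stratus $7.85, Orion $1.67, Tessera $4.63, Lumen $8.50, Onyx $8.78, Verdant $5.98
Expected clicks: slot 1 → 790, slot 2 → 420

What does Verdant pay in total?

Verdant pays $0.00

Ranked by bid: $8.78 (Onyx) > $8.50 (Lumen) > $7.85 (Stratus) > …
Verdant ranks below slot 2 → no slot, pays nothing.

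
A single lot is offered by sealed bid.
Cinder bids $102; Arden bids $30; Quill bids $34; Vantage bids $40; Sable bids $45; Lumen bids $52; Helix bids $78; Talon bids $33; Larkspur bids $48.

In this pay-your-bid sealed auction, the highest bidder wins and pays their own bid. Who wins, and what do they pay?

Sorting bids: 102 (Cinder) > 78 (Helix) > 52 (Lumen) > 48 (Larkspur) > 45 (Sable) > 40 (Vantage) > …
First-price: Cinder pays what they bid, $102.

Cinder pays $102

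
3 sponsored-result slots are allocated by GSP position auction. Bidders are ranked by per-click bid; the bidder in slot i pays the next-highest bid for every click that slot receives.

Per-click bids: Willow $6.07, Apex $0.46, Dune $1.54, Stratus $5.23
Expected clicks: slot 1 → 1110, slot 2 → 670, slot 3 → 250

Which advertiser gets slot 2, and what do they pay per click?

Per-click bids in order: $6.07 (Willow) > $5.23 (Stratus) > $1.54 (Dune) > $0.46 (Apex)
Slot 2 goes to the second-ranked bidder, Stratus, who pays the next bid down: $1.54/click.

Stratus; $1.54 per click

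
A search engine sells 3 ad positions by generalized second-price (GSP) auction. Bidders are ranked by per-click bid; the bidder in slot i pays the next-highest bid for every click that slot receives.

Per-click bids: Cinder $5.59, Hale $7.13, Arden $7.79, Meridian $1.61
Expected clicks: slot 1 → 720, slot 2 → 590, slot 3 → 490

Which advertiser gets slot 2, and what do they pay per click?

Ranked by bid: $7.79 (Arden) > $7.13 (Hale) > $5.59 (Cinder) > $1.61 (Meridian)
Slot 2 goes to the second-ranked bidder, Hale, who pays the next bid down: $5.59/click.

Hale; $5.59 per click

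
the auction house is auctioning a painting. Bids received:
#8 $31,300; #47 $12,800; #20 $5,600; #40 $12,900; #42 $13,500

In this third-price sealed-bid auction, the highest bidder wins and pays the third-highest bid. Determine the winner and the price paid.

#8 pays $12,900

Sorting bids: 31,300 (#8) > 13,500 (#42) > 12,900 (#40) > 12,800 (#47) > 5,600 (#20)
#8 wins; payment is bid #3 in the ranking = $12,900.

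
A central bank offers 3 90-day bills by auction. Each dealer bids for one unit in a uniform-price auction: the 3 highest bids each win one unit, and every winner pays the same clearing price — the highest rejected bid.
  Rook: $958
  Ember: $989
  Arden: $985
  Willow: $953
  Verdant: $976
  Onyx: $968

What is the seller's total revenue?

Ordering the bids: 989 (Ember), 985 (Arden), 976 (Verdant), 968 (Onyx), 958 (Rook), …
The 3 highest are Ember, Arden, Verdant.
Highest unsuccessful bid: $968 → clearing price.
Total revenue = 3 × $968 = $2,904.

Total revenue: $2,904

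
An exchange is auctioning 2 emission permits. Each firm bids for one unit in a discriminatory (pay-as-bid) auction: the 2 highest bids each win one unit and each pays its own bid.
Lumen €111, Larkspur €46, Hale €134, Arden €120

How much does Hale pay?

Ordering the bids: 134 (Hale), 120 (Arden), 111 (Lumen), 46 (Larkspur)
Top 2: Hale, Arden.
Hale wins → own bid €134.

Hale pays €134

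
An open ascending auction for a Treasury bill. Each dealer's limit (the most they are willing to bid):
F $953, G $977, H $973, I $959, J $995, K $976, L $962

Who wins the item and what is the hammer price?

Open ascending-bid auction: the price rises until one bidder remains; the winner pays the price at which the last rival dropped out.
Limits ranked: 995 (J) > 977 (G) > 976 (K) > 973 (H) > 962 (L) > 959 (I) > …
G is the last rival to drop out, at $977; J remains and wins at that price.

J wins at $977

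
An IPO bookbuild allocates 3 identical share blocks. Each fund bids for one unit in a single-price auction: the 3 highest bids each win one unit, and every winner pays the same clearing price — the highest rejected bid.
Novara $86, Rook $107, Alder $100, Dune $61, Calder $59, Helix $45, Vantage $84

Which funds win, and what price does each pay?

Rook, Alder, Novara; each pays $84

Ordering the bids: 107 (Rook), 100 (Alder), 86 (Novara), 84 (Vantage), 61 (Dune), …
The 3 highest are Rook, Alder, Novara.
First losing bid is Vantage's $84, which sets the uniform price.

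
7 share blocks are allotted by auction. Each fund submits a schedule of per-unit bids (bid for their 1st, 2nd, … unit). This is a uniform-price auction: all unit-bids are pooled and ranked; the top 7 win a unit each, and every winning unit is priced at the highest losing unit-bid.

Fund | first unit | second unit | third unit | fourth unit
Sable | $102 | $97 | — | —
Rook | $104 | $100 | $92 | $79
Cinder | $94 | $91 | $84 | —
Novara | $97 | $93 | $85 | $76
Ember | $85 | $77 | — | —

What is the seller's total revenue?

All unit-bids, highest first — top 7: 104 (Rook-1), 102 (Sable-1), 100 (Rook-2), 97 (Sable-2), 97 (Novara-1), 94 (Cinder-1), 93 (Novara-2)
The (k+1)-th unit-bid is $92.
Allocation: Cinder 1, Novara 2, Rook 2, Sable 2. Every unit priced at $92.
Revenue = 7 × 92 = $644.

Total revenue: $644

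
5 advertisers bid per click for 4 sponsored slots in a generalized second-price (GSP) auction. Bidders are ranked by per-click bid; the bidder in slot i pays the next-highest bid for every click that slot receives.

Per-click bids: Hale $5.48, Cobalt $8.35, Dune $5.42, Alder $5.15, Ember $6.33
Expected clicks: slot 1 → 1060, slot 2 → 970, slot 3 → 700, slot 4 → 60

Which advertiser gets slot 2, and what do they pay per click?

Ember; $5.48 per click

Per-click bids in order: $8.35 (Cobalt) > $6.33 (Ember) > $5.48 (Hale) > $5.42 (Dune) > $5.15 (Alder)
Slot 2 goes to the second-ranked bidder, Ember, who pays the next bid down: $5.48/click.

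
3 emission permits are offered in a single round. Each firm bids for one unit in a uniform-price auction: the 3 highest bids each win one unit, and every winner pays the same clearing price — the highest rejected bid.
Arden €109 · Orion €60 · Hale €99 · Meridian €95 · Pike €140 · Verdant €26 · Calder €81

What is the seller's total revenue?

Ordering the bids: 140 (Pike), 109 (Arden), 99 (Hale), 95 (Meridian), 81 (Calder), …
Top 3: Pike, Arden, Hale.
First losing bid is Meridian's €95, which sets the uniform price.
Total revenue = 3 × €95 = €285.

Total revenue: €285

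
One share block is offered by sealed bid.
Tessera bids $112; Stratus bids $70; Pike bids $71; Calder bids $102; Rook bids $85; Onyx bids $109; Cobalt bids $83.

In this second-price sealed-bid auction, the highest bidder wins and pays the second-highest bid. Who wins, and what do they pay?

Bids ranked: 112 (Tessera) > 109 (Onyx) > 102 (Calder) > 85 (Rook) > 83 (Cobalt) > 71 (Pike) > …
Second-price: Tessera pays Onyx's bid of $109.

Tessera pays $109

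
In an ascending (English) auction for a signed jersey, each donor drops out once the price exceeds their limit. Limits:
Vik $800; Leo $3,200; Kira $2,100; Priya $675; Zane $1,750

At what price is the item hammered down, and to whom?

Limits ranked: 3,200 (Leo) > 2,100 (Kira) > 1,750 (Zane) > 800 (Vik) > 675 (Priya)
Kira is the last rival to drop out, at $2,100; Leo remains and wins at that price.

Leo wins at $2,100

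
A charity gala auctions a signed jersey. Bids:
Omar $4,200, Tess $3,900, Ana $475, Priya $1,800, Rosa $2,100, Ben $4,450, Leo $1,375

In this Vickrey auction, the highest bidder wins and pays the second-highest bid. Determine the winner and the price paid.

Vickrey auction: the highest bidder wins and pays the second-highest bid.
Bids in order: 4,450 (Ben) > 4,200 (Omar) > 3,900 (Tess) > 2,100 (Rosa) > 1,800 (Priya) > 1,375 (Leo) > …
Ben is highest; pays the second-highest bid, $4,200.

Ben pays $4,200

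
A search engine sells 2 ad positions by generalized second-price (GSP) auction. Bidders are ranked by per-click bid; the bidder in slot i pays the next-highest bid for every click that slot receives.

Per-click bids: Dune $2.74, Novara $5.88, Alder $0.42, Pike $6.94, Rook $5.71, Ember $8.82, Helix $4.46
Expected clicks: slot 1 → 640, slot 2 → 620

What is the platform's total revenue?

Per-click bids in order: $8.82 (Ember) > $6.94 (Pike) > $5.88 (Novara) > …
Slot 1: Ember pays $6.94 × 640 = $4441.60
Slot 2: Pike pays $5.88 × 620 = $3645.60
Total = $8087.20

Total revenue: $8087.20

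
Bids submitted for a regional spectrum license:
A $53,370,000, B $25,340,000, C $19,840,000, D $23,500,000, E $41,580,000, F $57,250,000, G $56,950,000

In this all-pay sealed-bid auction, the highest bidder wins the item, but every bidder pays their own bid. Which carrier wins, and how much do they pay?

F pays $57,250,000

Bids in order: 57,250,000 (F) > 56,950,000 (G) > 53,370,000 (A) > 41,580,000 (E) > 25,340,000 (B) > 23,500,000 (D) > …
F is highest and takes the item; every bidder forfeits their bid.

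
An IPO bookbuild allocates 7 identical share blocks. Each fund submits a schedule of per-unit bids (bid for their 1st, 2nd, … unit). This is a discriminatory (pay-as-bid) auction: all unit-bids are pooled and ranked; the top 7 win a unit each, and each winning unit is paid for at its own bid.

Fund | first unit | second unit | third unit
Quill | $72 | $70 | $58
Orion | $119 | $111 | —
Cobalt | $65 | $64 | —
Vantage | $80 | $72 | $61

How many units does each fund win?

Cobalt 1, Orion 2, Quill 2, Vantage 2

Pooled unit-bids ranked (top 7): 119 (Orion-1), 111 (Orion-2), 80 (Vantage-1), 72 (Quill-1), 72 (Vantage-2), 70 (Quill-2), 65 (Cobalt-1)
Next rejected bid: $64 (not a price — pay-as-bid).
Allocation: Cobalt 1, Orion 2, Quill 2, Vantage 2.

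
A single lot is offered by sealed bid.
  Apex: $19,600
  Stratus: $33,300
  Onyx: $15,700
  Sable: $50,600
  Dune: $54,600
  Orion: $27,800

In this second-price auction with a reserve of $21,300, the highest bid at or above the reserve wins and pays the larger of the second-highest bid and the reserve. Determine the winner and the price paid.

Bids in order: 54,600 (Dune) > 50,600 (Sable) > 33,300 (Stratus) > 27,800 (Orion) > 19,600 (Apex) > 15,700 (Onyx)
Highest eligible bid: Dune at $54,600.
Second-highest bid $50,600 exceeds the reserve $21,300 → payment $50,600.

Dune pays $50,600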